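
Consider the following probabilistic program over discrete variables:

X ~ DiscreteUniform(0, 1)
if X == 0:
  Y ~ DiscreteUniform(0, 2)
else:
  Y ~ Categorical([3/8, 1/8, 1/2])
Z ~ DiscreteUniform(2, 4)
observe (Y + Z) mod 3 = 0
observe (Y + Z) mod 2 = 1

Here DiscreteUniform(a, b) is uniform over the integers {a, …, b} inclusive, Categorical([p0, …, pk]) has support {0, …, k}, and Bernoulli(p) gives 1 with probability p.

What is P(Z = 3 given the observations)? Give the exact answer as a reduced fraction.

P(Z = 3 | obs) = 17/28

Enumerate traces; 4 have nonzero weight after conditioning:
  (X=0, Y=0, Z=3) weight 1/18
  (X=0, Y=1, Z=2) weight 1/18
  (X=1, Y=0, Z=3) weight 1/16
  (X=1, Y=1, Z=2) weight 1/48
Group by Z:
  weight(Z=2) = 11/144
  weight(Z=3) = 17/144
Total weight = 11/144 + 17/144 = 7/36
P(Z=2 | obs) = 11/144 / 7/36 = 11/28
P(Z=3 | obs) = 17/144 / 7/36 = 17/28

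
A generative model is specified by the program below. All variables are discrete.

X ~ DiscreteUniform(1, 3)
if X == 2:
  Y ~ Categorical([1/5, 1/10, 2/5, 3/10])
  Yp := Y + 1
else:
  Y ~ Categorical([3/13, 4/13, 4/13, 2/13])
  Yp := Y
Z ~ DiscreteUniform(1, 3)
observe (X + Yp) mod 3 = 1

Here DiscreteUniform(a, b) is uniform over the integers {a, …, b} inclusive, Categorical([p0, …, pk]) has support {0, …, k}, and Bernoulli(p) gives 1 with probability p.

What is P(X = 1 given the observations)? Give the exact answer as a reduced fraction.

P(X = 1 | obs) = 50/103

Enumerate traces; 12 have nonzero weight after conditioning:
  (X=1, Y=0, Z=1) weight 1/39
  (X=1, Y=0, Z=2) weight 1/39
  (X=1, Y=0, Z=3) weight 1/39
  (X=1, Y=3, Z=1) weight 2/117
  (X=1, Y=3, Z=2) weight 2/117
  (X=1, Y=3, Z=3) weight 2/117
  (X=2, Y=1, Z=1) weight 1/90
  (X=2, Y=1, Z=2) weight 1/90
  (X=3, Y=1, Z=1) weight 4/117
  … 3 more
Group by X:
  weight(X=1) = 5/39
  weight(X=2) = 1/30
  weight(X=3) = 4/39
Total weight = 5/39 + 1/30 + 4/39 = 103/390
P(X=1 | obs) = 5/39 / 103/390 = 50/103
P(X=2 | obs) = 1/30 / 103/390 = 13/103
P(X=3 | obs) = 4/39 / 103/390 = 40/103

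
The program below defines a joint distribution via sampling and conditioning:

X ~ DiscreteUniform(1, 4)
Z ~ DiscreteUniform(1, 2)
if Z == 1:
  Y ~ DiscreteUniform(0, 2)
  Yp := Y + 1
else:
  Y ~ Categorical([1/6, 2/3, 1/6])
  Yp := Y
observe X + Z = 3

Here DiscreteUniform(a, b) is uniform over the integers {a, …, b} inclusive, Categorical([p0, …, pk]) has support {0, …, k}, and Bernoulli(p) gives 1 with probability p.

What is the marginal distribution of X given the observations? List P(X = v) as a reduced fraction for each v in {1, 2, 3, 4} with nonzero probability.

Enumerate traces; 6 have nonzero weight after conditioning:
  (X=1, Z=2, Y=0) weight 1/48
  (X=1, Z=2, Y=1) weight 1/12
  (X=1, Z=2, Y=2) weight 1/48
  (X=2, Z=1, Y=0) weight 1/24
  (X=2, Z=1, Y=1) weight 1/24
  (X=2, Z=1, Y=2) weight 1/24
Group by X:
  weight(X=1) = 1/8
  weight(X=2) = 1/8
Total weight = 1/8 + 1/8 = 1/4
P(X=1 | obs) = 1/8 / 1/4 = 1/2
P(X=2 | obs) = 1/8 / 1/4 = 1/2

P(X=1) = 1/2, P(X=2) = 1/2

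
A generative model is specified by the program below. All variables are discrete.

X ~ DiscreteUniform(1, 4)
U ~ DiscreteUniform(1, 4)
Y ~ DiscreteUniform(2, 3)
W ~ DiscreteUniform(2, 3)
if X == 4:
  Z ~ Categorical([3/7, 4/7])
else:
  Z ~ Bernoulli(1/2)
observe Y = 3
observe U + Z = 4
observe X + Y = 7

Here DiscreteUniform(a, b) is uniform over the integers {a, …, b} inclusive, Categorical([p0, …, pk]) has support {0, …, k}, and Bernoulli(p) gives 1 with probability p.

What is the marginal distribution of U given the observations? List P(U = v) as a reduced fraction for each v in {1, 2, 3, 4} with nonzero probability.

P(U=3) = 4/7, P(U=4) = 3/7

Enumerate traces; 4 have nonzero weight after conditioning:
  (X=4, U=3, Y=3, W=2, Z=1) weight 1/112
  (X=4, U=3, Y=3, W=3, Z=1) weight 1/112
  (X=4, U=4, Y=3, W=2, Z=0) weight 3/448
  (X=4, U=4, Y=3, W=3, Z=0) weight 3/448
Group by U:
  weight(U=3) = 1/56
  weight(U=4) = 3/224
Total weight = 1/56 + 3/224 = 1/32
P(U=3 | obs) = 1/56 / 1/32 = 4/7
P(U=4 | obs) = 3/224 / 1/32 = 3/7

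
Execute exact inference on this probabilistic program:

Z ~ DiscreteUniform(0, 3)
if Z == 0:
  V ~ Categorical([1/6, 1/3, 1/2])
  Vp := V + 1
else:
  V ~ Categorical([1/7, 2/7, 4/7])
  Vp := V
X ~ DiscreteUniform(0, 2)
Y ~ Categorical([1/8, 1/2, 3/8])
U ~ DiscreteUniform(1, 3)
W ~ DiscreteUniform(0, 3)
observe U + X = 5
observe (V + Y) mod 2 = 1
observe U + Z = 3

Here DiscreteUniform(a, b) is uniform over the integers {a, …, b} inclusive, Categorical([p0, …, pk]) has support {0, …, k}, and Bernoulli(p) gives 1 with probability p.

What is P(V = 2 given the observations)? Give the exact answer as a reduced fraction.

Enumerate traces; 16 have nonzero weight after conditioning:
  (Z=0, V=0, X=2, Y=1, U=3, W=0) weight 1/1728
  (Z=0, V=0, X=2, Y=1, U=3, W=1) weight 1/1728
  (Z=0, V=0, X=2, Y=1, U=3, W=2) weight 1/1728
  (Z=0, V=0, X=2, Y=1, U=3, W=3) weight 1/1728
  (Z=0, V=1, X=2, Y=0, U=3, W=0) weight 1/3456
  (Z=0, V=1, X=2, Y=0, U=3, W=1) weight 1/3456
  (Z=0, V=1, X=2, Y=0, U=3, W=2) weight 1/3456
  (Z=0, V=1, X=2, Y=0, U=3, W=3) weight 1/3456
  (Z=0, V=2, X=2, Y=1, U=3, W=0) weight 1/576
  … 7 more
Group by V:
  weight(V=0) = 1/432
  weight(V=1) = 1/216
  weight(V=2) = 1/144
Total weight = 1/432 + 1/216 + 1/144 = 1/72
P(V=0 | obs) = 1/432 / 1/72 = 1/6
P(V=1 | obs) = 1/216 / 1/72 = 1/3
P(V=2 | obs) = 1/144 / 1/72 = 1/2

P(V = 2 | obs) = 1/2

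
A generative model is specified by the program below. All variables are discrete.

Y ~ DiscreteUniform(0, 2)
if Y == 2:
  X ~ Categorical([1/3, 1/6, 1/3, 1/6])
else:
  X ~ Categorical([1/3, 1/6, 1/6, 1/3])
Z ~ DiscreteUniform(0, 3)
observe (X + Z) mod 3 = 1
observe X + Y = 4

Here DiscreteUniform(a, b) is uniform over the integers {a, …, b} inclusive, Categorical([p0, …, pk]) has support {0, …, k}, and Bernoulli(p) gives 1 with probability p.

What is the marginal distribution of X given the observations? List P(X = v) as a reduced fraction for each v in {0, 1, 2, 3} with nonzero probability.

Enumerate traces; 2 have nonzero weight after conditioning:
  (Y=1, X=3, Z=1) weight 1/36
  (Y=2, X=2, Z=2) weight 1/36
Group by X:
  weight(X=2) = 1/36
  weight(X=3) = 1/36
Total weight = 1/36 + 1/36 = 1/18
P(X=2 | obs) = 1/36 / 1/18 = 1/2
P(X=3 | obs) = 1/36 / 1/18 = 1/2

P(X=2) = 1/2, P(X=3) = 1/2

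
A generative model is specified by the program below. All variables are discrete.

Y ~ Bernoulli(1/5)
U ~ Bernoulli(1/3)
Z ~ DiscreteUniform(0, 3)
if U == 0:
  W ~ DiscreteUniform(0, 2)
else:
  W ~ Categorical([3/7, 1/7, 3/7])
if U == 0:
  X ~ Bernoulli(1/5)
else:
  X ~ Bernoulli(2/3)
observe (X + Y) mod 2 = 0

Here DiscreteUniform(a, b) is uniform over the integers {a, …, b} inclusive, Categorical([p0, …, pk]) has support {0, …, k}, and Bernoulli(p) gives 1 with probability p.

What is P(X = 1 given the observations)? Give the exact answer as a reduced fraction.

P(X = 1 | obs) = 4/33

Enumerate traces; 48 have nonzero weight after conditioning:
  (Y=0, U=0, Z=0, W=0, X=0) weight 8/225
  (Y=0, U=0, Z=0, W=1, X=0) weight 8/225
  (Y=0, U=0, Z=0, W=2, X=0) weight 8/225
  (Y=0, U=0, Z=1, W=0, X=0) weight 8/225
  (Y=0, U=0, Z=1, W=1, X=0) weight 8/225
  (Y=0, U=0, Z=1, W=2, X=0) weight 8/225
  (Y=0, U=0, Z=2, W=0, X=0) weight 8/225
  (Y=0, U=0, Z=2, W=1, X=0) weight 8/225
  (Y=1, U=0, Z=0, W=0, X=1) weight 1/450
  … 39 more
Group by X:
  weight(X=0) = 116/225
  weight(X=1) = 16/225
Total weight = 116/225 + 16/225 = 44/75
P(X=0 | obs) = 116/225 / 44/75 = 29/33
P(X=1 | obs) = 16/225 / 44/75 = 4/33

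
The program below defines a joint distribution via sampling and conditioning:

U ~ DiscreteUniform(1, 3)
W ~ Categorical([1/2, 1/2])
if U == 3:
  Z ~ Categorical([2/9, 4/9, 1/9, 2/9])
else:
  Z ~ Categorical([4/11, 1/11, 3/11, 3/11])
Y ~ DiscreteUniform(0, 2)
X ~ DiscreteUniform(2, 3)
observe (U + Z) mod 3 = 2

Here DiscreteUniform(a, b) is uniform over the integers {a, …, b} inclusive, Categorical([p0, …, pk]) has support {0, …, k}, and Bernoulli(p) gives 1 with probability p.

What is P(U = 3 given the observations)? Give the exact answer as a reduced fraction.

P(U = 3 | obs) = 11/83

Enumerate traces; 48 have nonzero weight after conditioning:
  (U=1, W=0, Z=1, Y=0, X=2) weight 1/396
  (U=1, W=0, Z=1, Y=0, X=3) weight 1/396
  (U=1, W=0, Z=1, Y=1, X=2) weight 1/396
  (U=1, W=0, Z=1, Y=1, X=3) weight 1/396
  (U=1, W=0, Z=1, Y=2, X=2) weight 1/396
  (U=1, W=0, Z=1, Y=2, X=3) weight 1/396
  (U=1, W=1, Z=1, Y=0, X=2) weight 1/396
  (U=1, W=1, Z=1, Y=0, X=3) weight 1/396
  (U=2, W=0, Z=0, Y=0, X=2) weight 1/99
  (U=3, W=0, Z=2, Y=0, X=2) weight 1/324
  … 38 more
Group by U:
  weight(U=1) = 1/33
  weight(U=2) = 7/33
  weight(U=3) = 1/27
Total weight = 1/33 + 7/33 + 1/27 = 83/297
P(U=1 | obs) = 1/33 / 83/297 = 9/83
P(U=2 | obs) = 7/33 / 83/297 = 63/83
P(U=3 | obs) = 1/27 / 83/297 = 11/83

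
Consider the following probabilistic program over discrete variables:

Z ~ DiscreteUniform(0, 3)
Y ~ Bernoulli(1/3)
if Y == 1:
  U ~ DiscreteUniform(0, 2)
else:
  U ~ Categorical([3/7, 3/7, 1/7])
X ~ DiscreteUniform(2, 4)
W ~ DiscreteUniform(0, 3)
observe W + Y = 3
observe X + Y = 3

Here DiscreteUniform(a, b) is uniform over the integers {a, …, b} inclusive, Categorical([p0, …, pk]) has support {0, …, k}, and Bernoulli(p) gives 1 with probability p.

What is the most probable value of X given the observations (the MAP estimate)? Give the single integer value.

argmax_v P(X = v | obs) = 3

Enumerate traces; 24 have nonzero weight after conditioning:
  (Z=0, Y=0, U=0, X=3, W=3) weight 1/168
  (Z=0, Y=0, U=1, X=3, W=3) weight 1/168
  (Z=0, Y=0, U=2, X=3, W=3) weight 1/504
  (Z=0, Y=1, U=0, X=2, W=2) weight 1/432
  (Z=0, Y=1, U=1, X=2, W=2) weight 1/432
  (Z=0, Y=1, U=2, X=2, W=2) weight 1/432
  (Z=1, Y=0, U=0, X=3, W=3) weight 1/168
  (Z=1, Y=0, U=1, X=3, W=3) weight 1/168
  … 16 more
Group by X:
  weight(X=2) = 1/36
  weight(X=3) = 1/18
Total weight = 1/36 + 1/18 = 1/12
P(X=2 | obs) = 1/36 / 1/12 = 1/3
P(X=3 | obs) = 1/18 / 1/12 = 2/3
argmax = 3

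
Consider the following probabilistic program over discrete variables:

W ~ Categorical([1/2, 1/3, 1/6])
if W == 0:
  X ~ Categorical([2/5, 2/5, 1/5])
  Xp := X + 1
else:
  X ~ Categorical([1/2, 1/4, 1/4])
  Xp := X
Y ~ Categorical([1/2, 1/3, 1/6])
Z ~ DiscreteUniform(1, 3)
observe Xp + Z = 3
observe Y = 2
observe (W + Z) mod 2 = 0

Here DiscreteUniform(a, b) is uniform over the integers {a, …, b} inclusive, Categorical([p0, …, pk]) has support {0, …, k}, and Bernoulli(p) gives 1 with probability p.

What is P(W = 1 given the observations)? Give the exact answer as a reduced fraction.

P(W = 1 | obs) = 30/59

Enumerate traces; 4 have nonzero weight after conditioning:
  (W=0, X=0, Y=2, Z=2) weight 1/90
  (W=1, X=0, Y=2, Z=3) weight 1/108
  (W=1, X=2, Y=2, Z=1) weight 1/216
  (W=2, X=1, Y=2, Z=2) weight 1/432
Group by W:
  weight(W=0) = 1/90
  weight(W=1) = 1/72
  weight(W=2) = 1/432
Total weight = 1/90 + 1/72 + 1/432 = 59/2160
P(W=0 | obs) = 1/90 / 59/2160 = 24/59
P(W=1 | obs) = 1/72 / 59/2160 = 30/59
P(W=2 | obs) = 1/432 / 59/2160 = 5/59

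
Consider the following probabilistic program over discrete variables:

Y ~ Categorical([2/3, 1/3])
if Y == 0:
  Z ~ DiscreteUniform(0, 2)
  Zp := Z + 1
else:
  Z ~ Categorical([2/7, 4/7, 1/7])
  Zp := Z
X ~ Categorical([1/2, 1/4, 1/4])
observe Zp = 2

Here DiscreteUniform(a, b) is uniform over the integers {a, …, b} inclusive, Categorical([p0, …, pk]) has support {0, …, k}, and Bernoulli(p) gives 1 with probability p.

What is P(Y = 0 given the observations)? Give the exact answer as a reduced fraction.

P(Y = 0 | obs) = 14/17

Enumerate traces; 6 have nonzero weight after conditioning:
  (Y=0, Z=1, X=0) weight 1/9
  (Y=0, Z=1, X=1) weight 1/18
  (Y=0, Z=1, X=2) weight 1/18
  (Y=1, Z=2, X=0) weight 1/42
  (Y=1, Z=2, X=1) weight 1/84
  (Y=1, Z=2, X=2) weight 1/84
Group by Y:
  weight(Y=0) = 2/9
  weight(Y=1) = 1/21
Total weight = 2/9 + 1/21 = 17/63
P(Y=0 | obs) = 2/9 / 17/63 = 14/17
P(Y=1 | obs) = 1/21 / 17/63 = 3/17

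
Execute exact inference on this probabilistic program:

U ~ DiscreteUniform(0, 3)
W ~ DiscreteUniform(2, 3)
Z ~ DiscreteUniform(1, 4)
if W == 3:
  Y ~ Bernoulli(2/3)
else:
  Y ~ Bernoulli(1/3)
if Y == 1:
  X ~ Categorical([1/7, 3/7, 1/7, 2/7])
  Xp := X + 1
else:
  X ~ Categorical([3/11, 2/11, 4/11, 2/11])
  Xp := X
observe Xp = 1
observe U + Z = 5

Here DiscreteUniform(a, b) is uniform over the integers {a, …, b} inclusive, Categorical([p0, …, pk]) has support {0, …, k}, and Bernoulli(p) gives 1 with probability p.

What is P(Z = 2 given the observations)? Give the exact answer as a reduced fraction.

P(Z = 2 | obs) = 1/3

Enumerate traces; 12 have nonzero weight after conditioning:
  (U=1, W=2, Z=4, Y=0, X=1) weight 1/264
  (U=1, W=2, Z=4, Y=1, X=0) weight 1/672
  (U=1, W=3, Z=4, Y=0, X=1) weight 1/528
  (U=1, W=3, Z=4, Y=1, X=0) weight 1/336
  (U=2, W=2, Z=3, Y=0, X=1) weight 1/264
  (U=2, W=2, Z=3, Y=1, X=0) weight 1/672
  (U=2, W=3, Z=3, Y=0, X=1) weight 1/528
  (U=2, W=3, Z=3, Y=1, X=0) weight 1/336
  (U=3, W=2, Z=2, Y=0, X=1) weight 1/264
  … 3 more
Group by Z:
  weight(Z=2) = 25/2464
  weight(Z=3) = 25/2464
  weight(Z=4) = 25/2464
Total weight = 25/2464 + 25/2464 + 25/2464 = 75/2464
P(Z=2 | obs) = 25/2464 / 75/2464 = 1/3
P(Z=3 | obs) = 25/2464 / 75/2464 = 1/3
P(Z=4 | obs) = 25/2464 / 75/2464 = 1/3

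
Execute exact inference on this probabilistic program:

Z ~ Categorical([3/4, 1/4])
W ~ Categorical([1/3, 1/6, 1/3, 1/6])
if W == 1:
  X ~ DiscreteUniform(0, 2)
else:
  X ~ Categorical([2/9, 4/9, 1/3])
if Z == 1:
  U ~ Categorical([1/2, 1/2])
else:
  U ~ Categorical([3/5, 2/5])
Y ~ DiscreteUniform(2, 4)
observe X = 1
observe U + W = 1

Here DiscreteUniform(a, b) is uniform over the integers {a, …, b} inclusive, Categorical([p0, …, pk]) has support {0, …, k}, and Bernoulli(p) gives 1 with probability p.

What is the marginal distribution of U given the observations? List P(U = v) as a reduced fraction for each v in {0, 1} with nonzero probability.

P(U=0) = 69/205, P(U=1) = 136/205

Enumerate traces; 12 have nonzero weight after conditioning:
  (Z=0, W=0, X=1, U=1, Y=2) weight 2/135
  (Z=0, W=0, X=1, U=1, Y=3) weight 2/135
  (Z=0, W=0, X=1, U=1, Y=4) weight 2/135
  (Z=0, W=1, X=1, U=0, Y=2) weight 1/120
  (Z=0, W=1, X=1, U=0, Y=3) weight 1/120
  (Z=0, W=1, X=1, U=0, Y=4) weight 1/120
  (Z=1, W=0, X=1, U=1, Y=2) weight 1/162
  (Z=1, W=0, X=1, U=1, Y=3) weight 1/162
  … 4 more
Group by U:
  weight(U=0) = 23/720
  weight(U=1) = 17/270
Total weight = 23/720 + 17/270 = 41/432
P(U=0 | obs) = 23/720 / 41/432 = 69/205
P(U=1 | obs) = 17/270 / 41/432 = 136/205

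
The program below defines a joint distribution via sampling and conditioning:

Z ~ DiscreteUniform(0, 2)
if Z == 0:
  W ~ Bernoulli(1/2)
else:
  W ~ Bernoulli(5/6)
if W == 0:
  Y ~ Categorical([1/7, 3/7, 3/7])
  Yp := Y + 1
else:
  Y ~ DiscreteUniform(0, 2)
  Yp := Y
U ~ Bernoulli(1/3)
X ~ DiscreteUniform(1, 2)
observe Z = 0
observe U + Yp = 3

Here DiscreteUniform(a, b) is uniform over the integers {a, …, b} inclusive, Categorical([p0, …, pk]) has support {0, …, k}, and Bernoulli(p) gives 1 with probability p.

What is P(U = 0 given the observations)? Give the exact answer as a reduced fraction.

Enumerate traces; 6 have nonzero weight after conditioning:
  (Z=0, W=0, Y=1, U=1, X=1) weight 1/84
  (Z=0, W=0, Y=1, U=1, X=2) weight 1/84
  (Z=0, W=0, Y=2, U=0, X=1) weight 1/42
  (Z=0, W=0, Y=2, U=0, X=2) weight 1/42
  (Z=0, W=1, Y=2, U=1, X=1) weight 1/108
  (Z=0, W=1, Y=2, U=1, X=2) weight 1/108
Group by U:
  weight(U=0) = 1/21
  weight(U=1) = 8/189
Total weight = 1/21 + 8/189 = 17/189
P(U=0 | obs) = 1/21 / 17/189 = 9/17
P(U=1 | obs) = 8/189 / 17/189 = 8/17

P(U = 0 | obs) = 9/17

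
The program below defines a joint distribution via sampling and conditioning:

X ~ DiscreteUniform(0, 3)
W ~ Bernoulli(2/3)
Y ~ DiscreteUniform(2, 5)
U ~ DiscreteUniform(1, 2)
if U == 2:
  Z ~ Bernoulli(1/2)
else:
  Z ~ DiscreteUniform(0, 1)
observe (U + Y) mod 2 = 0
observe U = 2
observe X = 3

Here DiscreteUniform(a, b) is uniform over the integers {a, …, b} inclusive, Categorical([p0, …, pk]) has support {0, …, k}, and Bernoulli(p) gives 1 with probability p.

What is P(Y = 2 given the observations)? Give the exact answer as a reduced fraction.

P(Y = 2 | obs) = 1/2

Enumerate traces; 8 have nonzero weight after conditioning:
  (X=3, W=0, Y=2, U=2, Z=0) weight 1/192
  (X=3, W=0, Y=2, U=2, Z=1) weight 1/192
  (X=3, W=0, Y=4, U=2, Z=0) weight 1/192
  (X=3, W=0, Y=4, U=2, Z=1) weight 1/192
  (X=3, W=1, Y=2, U=2, Z=0) weight 1/96
  (X=3, W=1, Y=2, U=2, Z=1) weight 1/96
  (X=3, W=1, Y=4, U=2, Z=0) weight 1/96
  (X=3, W=1, Y=4, U=2, Z=1) weight 1/96
Group by Y:
  weight(Y=2) = 1/32
  weight(Y=4) = 1/32
Total weight = 1/32 + 1/32 = 1/16
P(Y=2 | obs) = 1/32 / 1/16 = 1/2
P(Y=4 | obs) = 1/32 / 1/16 = 1/2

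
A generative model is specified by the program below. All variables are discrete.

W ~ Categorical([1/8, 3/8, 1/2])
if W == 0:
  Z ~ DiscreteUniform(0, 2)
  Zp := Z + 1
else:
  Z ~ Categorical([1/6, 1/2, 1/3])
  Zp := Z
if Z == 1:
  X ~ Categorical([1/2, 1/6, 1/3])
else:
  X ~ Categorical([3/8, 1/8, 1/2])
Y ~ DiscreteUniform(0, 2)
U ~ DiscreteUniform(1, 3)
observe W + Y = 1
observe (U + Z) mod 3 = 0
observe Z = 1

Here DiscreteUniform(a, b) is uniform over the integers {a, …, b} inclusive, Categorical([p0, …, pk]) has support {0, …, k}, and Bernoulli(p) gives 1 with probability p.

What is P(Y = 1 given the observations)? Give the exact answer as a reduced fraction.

Enumerate traces; 6 have nonzero weight after conditioning:
  (W=0, Z=1, X=0, Y=1, U=2) weight 1/432
  (W=0, Z=1, X=1, Y=1, U=2) weight 1/1296
  (W=0, Z=1, X=2, Y=1, U=2) weight 1/648
  (W=1, Z=1, X=0, Y=0, U=2) weight 1/96
  (W=1, Z=1, X=1, Y=0, U=2) weight 1/288
  (W=1, Z=1, X=2, Y=0, U=2) weight 1/144
Group by Y:
  weight(Y=0) = 1/48
  weight(Y=1) = 1/216
Total weight = 1/48 + 1/216 = 11/432
P(Y=0 | obs) = 1/48 / 11/432 = 9/11
P(Y=1 | obs) = 1/216 / 11/432 = 2/11

P(Y = 1 | obs) = 2/11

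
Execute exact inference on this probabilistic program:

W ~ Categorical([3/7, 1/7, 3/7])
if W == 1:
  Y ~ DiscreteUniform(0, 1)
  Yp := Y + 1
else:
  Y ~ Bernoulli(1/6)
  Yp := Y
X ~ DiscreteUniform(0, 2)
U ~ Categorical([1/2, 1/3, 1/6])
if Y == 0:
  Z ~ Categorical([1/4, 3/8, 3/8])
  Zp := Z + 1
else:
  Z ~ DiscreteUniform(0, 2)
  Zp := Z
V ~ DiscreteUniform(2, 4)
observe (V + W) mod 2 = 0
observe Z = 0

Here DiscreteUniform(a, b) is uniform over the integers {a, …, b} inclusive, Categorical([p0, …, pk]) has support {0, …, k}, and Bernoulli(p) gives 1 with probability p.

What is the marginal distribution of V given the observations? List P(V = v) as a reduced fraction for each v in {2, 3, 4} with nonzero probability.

Enumerate traces; 90 have nonzero weight after conditioning:
  (W=0, Y=0, X=0, U=0, Z=0, V=2) weight 5/1008
  (W=0, Y=0, X=0, U=0, Z=0, V=4) weight 5/1008
  (W=0, Y=0, X=0, U=1, Z=0, V=2) weight 5/1512
  (W=0, Y=0, X=0, U=1, Z=0, V=4) weight 5/1512
  (W=0, Y=0, X=0, U=2, Z=0, V=2) weight 5/3024
  (W=0, Y=0, X=0, U=2, Z=0, V=4) weight 5/3024
  (W=0, Y=0, X=1, U=0, Z=0, V=2) weight 5/1008
  (W=0, Y=0, X=1, U=0, Z=0, V=4) weight 5/1008
  (W=1, Y=0, X=0, U=0, Z=0, V=3) weight 1/1008
  … 81 more
Group by V:
  weight(V=2) = 19/252
  weight(V=3) = 1/72
  weight(V=4) = 19/252
Total weight = 19/252 + 1/72 + 19/252 = 83/504
P(V=2 | obs) = 19/252 / 83/504 = 38/83
P(V=3 | obs) = 1/72 / 83/504 = 7/83
P(V=4 | obs) = 19/252 / 83/504 = 38/83

P(V=2) = 38/83, P(V=3) = 7/83, P(V=4) = 38/83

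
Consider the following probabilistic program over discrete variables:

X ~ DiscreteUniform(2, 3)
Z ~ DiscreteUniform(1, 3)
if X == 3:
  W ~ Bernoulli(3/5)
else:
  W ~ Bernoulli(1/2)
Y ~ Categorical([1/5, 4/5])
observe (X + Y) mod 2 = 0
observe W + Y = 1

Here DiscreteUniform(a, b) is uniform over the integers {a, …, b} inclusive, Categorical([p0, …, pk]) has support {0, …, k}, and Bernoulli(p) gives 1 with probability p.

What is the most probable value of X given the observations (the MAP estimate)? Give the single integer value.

Enumerate traces; 6 have nonzero weight after conditioning:
  (X=2, Z=1, W=1, Y=0) weight 1/60
  (X=2, Z=2, W=1, Y=0) weight 1/60
  (X=2, Z=3, W=1, Y=0) weight 1/60
  (X=3, Z=1, W=0, Y=1) weight 4/75
  (X=3, Z=2, W=0, Y=1) weight 4/75
  (X=3, Z=3, W=0, Y=1) weight 4/75
Group by X:
  weight(X=2) = 1/20
  weight(X=3) = 4/25
Total weight = 1/20 + 4/25 = 21/100
P(X=2 | obs) = 1/20 / 21/100 = 5/21
P(X=3 | obs) = 4/25 / 21/100 = 16/21
argmax = 3

argmax_v P(X = v | obs) = 3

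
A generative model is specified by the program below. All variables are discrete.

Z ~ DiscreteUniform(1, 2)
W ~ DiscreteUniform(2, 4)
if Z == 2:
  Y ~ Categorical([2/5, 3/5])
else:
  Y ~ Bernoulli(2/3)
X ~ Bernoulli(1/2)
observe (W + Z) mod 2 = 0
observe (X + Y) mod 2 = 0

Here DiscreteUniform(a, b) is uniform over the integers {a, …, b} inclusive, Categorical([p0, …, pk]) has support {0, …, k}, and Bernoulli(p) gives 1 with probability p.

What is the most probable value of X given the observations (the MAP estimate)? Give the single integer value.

argmax_v P(X = v | obs) = 1

Enumerate traces; 6 have nonzero weight after conditioning:
  (Z=1, W=3, Y=0, X=0) weight 1/36
  (Z=1, W=3, Y=1, X=1) weight 1/18
  (Z=2, W=2, Y=0, X=0) weight 1/30
  (Z=2, W=2, Y=1, X=1) weight 1/20
  (Z=2, W=4, Y=0, X=0) weight 1/30
  (Z=2, W=4, Y=1, X=1) weight 1/20
Group by X:
  weight(X=0) = 17/180
  weight(X=1) = 7/45
Total weight = 17/180 + 7/45 = 1/4
P(X=0 | obs) = 17/180 / 1/4 = 17/45
P(X=1 | obs) = 7/45 / 1/4 = 28/45
argmax = 1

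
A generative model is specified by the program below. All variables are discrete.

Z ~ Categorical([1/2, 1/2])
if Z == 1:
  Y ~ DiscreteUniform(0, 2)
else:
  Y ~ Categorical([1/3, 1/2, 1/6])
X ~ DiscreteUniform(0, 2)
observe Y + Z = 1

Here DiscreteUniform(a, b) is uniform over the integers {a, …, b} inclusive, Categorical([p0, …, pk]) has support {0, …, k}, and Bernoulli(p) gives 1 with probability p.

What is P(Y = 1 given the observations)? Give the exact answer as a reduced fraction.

P(Y = 1 | obs) = 3/5

Enumerate traces; 6 have nonzero weight after conditioning:
  (Z=0, Y=1, X=0) weight 1/12
  (Z=0, Y=1, X=1) weight 1/12
  (Z=0, Y=1, X=2) weight 1/12
  (Z=1, Y=0, X=0) weight 1/18
  (Z=1, Y=0, X=1) weight 1/18
  (Z=1, Y=0, X=2) weight 1/18
Group by Y:
  weight(Y=0) = 1/6
  weight(Y=1) = 1/4
Total weight = 1/6 + 1/4 = 5/12
P(Y=0 | obs) = 1/6 / 5/12 = 2/5
P(Y=1 | obs) = 1/4 / 5/12 = 3/5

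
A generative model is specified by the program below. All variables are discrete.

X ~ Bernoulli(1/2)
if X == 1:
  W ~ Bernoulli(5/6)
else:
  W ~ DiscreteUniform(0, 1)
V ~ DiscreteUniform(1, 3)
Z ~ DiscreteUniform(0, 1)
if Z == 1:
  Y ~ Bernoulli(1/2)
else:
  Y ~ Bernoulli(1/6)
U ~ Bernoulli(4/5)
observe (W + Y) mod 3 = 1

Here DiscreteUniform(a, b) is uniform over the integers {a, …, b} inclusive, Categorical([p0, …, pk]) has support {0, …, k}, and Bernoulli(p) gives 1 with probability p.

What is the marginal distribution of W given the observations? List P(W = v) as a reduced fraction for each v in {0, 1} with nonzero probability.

Enumerate traces; 48 have nonzero weight after conditioning:
  (X=0, W=0, V=1, Z=0, Y=1, U=0) weight 1/720
  (X=0, W=0, V=1, Z=0, Y=1, U=1) weight 1/180
  (X=0, W=0, V=1, Z=1, Y=1, U=0) weight 1/240
  (X=0, W=0, V=1, Z=1, Y=1, U=1) weight 1/60
  (X=0, W=0, V=2, Z=0, Y=1, U=0) weight 1/720
  (X=0, W=0, V=2, Z=0, Y=1, U=1) weight 1/180
  (X=0, W=0, V=2, Z=1, Y=1, U=0) weight 1/240
  (X=0, W=0, V=2, Z=1, Y=1, U=1) weight 1/60
  (X=0, W=1, V=1, Z=0, Y=0, U=0) weight 1/144
  … 39 more
Group by W:
  weight(W=0) = 1/9
  weight(W=1) = 4/9
Total weight = 1/9 + 4/9 = 5/9
P(W=0 | obs) = 1/9 / 5/9 = 1/5
P(W=1 | obs) = 4/9 / 5/9 = 4/5

P(W=0) = 1/5, P(W=1) = 4/5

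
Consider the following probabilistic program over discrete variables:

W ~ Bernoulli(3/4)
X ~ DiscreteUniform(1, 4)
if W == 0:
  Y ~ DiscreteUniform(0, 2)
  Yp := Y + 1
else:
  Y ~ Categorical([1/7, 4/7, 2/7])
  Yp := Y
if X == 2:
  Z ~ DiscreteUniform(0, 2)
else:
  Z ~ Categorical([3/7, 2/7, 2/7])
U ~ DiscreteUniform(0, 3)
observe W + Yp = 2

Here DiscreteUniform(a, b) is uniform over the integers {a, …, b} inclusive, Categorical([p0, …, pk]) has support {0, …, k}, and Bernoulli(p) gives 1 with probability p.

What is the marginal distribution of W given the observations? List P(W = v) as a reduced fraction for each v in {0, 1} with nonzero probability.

P(W=0) = 7/43, P(W=1) = 36/43

Enumerate traces; 96 have nonzero weight after conditioning:
  (W=0, X=1, Y=1, Z=0, U=0) weight 1/448
  (W=0, X=1, Y=1, Z=0, U=1) weight 1/448
  (W=0, X=1, Y=1, Z=0, U=2) weight 1/448
  (W=0, X=1, Y=1, Z=0, U=3) weight 1/448
  (W=0, X=1, Y=1, Z=1, U=0) weight 1/672
  (W=0, X=1, Y=1, Z=1, U=1) weight 1/672
  (W=0, X=1, Y=1, Z=1, U=2) weight 1/672
  (W=0, X=1, Y=1, Z=1, U=3) weight 1/672
  (W=1, X=1, Y=1, Z=0, U=0) weight 9/784
  … 87 more
Group by W:
  weight(W=0) = 1/12
  weight(W=1) = 3/7
Total weight = 1/12 + 3/7 = 43/84
P(W=0 | obs) = 1/12 / 43/84 = 7/43
P(W=1 | obs) = 3/7 / 43/84 = 36/43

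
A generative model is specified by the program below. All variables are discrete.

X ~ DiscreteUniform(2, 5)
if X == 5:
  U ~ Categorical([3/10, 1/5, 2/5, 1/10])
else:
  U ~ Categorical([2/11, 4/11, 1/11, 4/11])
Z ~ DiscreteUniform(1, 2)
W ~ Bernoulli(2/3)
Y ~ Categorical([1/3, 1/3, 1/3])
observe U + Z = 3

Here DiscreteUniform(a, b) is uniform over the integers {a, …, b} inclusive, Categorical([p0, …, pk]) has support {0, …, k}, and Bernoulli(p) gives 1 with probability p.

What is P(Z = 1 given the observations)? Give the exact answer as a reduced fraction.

P(Z = 1 | obs) = 37/108

Enumerate traces; 48 have nonzero weight after conditioning:
  (X=2, U=1, Z=2, W=0, Y=0) weight 1/198
  (X=2, U=1, Z=2, W=0, Y=1) weight 1/198
  (X=2, U=1, Z=2, W=0, Y=2) weight 1/198
  (X=2, U=1, Z=2, W=1, Y=0) weight 1/99
  (X=2, U=1, Z=2, W=1, Y=1) weight 1/99
  (X=2, U=1, Z=2, W=1, Y=2) weight 1/99
  (X=2, U=2, Z=1, W=0, Y=0) weight 1/792
  (X=2, U=2, Z=1, W=0, Y=1) weight 1/792
  … 40 more
Group by Z:
  weight(Z=1) = 37/440
  weight(Z=2) = 71/440
Total weight = 37/440 + 71/440 = 27/110
P(Z=1 | obs) = 37/440 / 27/110 = 37/108
P(Z=2 | obs) = 71/440 / 27/110 = 71/108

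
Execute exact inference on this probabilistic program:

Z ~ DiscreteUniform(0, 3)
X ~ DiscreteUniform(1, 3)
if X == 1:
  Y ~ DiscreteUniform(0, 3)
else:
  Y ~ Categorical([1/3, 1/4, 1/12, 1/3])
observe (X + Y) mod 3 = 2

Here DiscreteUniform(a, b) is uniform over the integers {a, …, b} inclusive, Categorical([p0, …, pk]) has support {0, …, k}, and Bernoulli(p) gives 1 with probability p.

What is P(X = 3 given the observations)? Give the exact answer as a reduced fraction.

Enumerate traces; 16 have nonzero weight after conditioning:
  (Z=0, X=1, Y=1) weight 1/48
  (Z=0, X=2, Y=0) weight 1/36
  (Z=0, X=2, Y=3) weight 1/36
  (Z=0, X=3, Y=2) weight 1/144
  (Z=1, X=1, Y=1) weight 1/48
  (Z=1, X=2, Y=0) weight 1/36
  (Z=1, X=2, Y=3) weight 1/36
  (Z=1, X=3, Y=2) weight 1/144
  … 8 more
Group by X:
  weight(X=1) = 1/12
  weight(X=2) = 2/9
  weight(X=3) = 1/36
Total weight = 1/12 + 2/9 + 1/36 = 1/3
P(X=1 | obs) = 1/12 / 1/3 = 1/4
P(X=2 | obs) = 2/9 / 1/3 = 2/3
P(X=3 | obs) = 1/36 / 1/3 = 1/12

P(X = 3 | obs) = 1/12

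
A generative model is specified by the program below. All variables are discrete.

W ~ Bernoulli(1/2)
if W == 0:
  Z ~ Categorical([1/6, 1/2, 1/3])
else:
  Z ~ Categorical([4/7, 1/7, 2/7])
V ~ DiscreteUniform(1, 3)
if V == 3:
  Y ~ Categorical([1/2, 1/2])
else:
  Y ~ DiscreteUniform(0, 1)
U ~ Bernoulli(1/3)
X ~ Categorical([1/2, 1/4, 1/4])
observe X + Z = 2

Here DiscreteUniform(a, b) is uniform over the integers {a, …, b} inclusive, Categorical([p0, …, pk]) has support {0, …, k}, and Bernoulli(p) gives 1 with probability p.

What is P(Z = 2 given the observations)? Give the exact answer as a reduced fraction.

Enumerate traces; 72 have nonzero weight after conditioning:
  (W=0, Z=0, V=1, Y=0, U=0, X=2) weight 1/432
  (W=0, Z=0, V=1, Y=0, U=1, X=2) weight 1/864
  (W=0, Z=0, V=1, Y=1, U=0, X=2) weight 1/432
  (W=0, Z=0, V=1, Y=1, U=1, X=2) weight 1/864
  (W=0, Z=0, V=2, Y=0, U=0, X=2) weight 1/432
  (W=0, Z=0, V=2, Y=0, U=1, X=2) weight 1/864
  (W=0, Z=0, V=2, Y=1, U=0, X=2) weight 1/432
  (W=0, Z=0, V=2, Y=1, U=1, X=2) weight 1/864
  (W=0, Z=1, V=1, Y=0, U=0, X=1) weight 1/144
  (W=0, Z=2, V=1, Y=0, U=0, X=0) weight 1/108
  … 62 more
Group by Z:
  weight(Z=0) = 31/336
  weight(Z=1) = 9/112
  weight(Z=2) = 13/84
Total weight = 31/336 + 9/112 + 13/84 = 55/168
P(Z=0 | obs) = 31/336 / 55/168 = 31/110
P(Z=1 | obs) = 9/112 / 55/168 = 27/110
P(Z=2 | obs) = 13/84 / 55/168 = 26/55

P(Z = 2 | obs) = 26/55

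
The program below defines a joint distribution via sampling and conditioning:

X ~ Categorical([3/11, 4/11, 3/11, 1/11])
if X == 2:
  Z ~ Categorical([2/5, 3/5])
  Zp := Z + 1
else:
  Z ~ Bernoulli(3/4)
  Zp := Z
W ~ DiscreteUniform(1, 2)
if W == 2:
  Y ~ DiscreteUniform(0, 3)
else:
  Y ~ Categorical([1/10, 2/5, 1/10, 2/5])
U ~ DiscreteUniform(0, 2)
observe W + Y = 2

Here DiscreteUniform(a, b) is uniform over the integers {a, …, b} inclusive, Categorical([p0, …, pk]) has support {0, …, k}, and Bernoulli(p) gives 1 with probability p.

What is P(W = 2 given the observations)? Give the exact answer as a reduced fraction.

P(W = 2 | obs) = 5/13

Enumerate traces; 48 have nonzero weight after conditioning:
  (X=0, Z=0, W=1, Y=1, U=0) weight 1/220
  (X=0, Z=0, W=1, Y=1, U=1) weight 1/220
  (X=0, Z=0, W=1, Y=1, U=2) weight 1/220
  (X=0, Z=0, W=2, Y=0, U=0) weight 1/352
  (X=0, Z=0, W=2, Y=0, U=1) weight 1/352
  (X=0, Z=0, W=2, Y=0, U=2) weight 1/352
  (X=0, Z=1, W=1, Y=1, U=0) weight 3/220
  (X=0, Z=1, W=1, Y=1, U=1) weight 3/220
  … 40 more
Group by W:
  weight(W=1) = 1/5
  weight(W=2) = 1/8
Total weight = 1/5 + 1/8 = 13/40
P(W=1 | obs) = 1/5 / 13/40 = 8/13
P(W=2 | obs) = 1/8 / 13/40 = 5/13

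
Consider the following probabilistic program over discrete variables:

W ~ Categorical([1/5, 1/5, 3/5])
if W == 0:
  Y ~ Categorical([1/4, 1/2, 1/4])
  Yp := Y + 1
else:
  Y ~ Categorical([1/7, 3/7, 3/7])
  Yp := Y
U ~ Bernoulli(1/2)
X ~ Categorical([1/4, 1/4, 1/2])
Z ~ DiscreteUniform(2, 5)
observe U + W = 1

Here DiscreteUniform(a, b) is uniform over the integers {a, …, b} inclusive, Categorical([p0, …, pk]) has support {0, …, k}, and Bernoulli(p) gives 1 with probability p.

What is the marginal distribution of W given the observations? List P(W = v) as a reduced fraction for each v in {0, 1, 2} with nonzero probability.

Enumerate traces; 72 have nonzero weight after conditioning:
  (W=0, Y=0, U=1, X=0, Z=2) weight 1/640
  (W=0, Y=0, U=1, X=0, Z=3) weight 1/640
  (W=0, Y=0, U=1, X=0, Z=4) weight 1/640
  (W=0, Y=0, U=1, X=0, Z=5) weight 1/640
  (W=0, Y=0, U=1, X=1, Z=2) weight 1/640
  (W=0, Y=0, U=1, X=1, Z=3) weight 1/640
  (W=0, Y=0, U=1, X=1, Z=4) weight 1/640
  (W=0, Y=0, U=1, X=1, Z=5) weight 1/640
  (W=1, Y=0, U=0, X=0, Z=2) weight 1/1120
  … 63 more
Group by W:
  weight(W=0) = 1/10
  weight(W=1) = 1/10
Total weight = 1/10 + 1/10 = 1/5
P(W=0 | obs) = 1/10 / 1/5 = 1/2
P(W=1 | obs) = 1/10 / 1/5 = 1/2

P(W=0) = 1/2, P(W=1) = 1/2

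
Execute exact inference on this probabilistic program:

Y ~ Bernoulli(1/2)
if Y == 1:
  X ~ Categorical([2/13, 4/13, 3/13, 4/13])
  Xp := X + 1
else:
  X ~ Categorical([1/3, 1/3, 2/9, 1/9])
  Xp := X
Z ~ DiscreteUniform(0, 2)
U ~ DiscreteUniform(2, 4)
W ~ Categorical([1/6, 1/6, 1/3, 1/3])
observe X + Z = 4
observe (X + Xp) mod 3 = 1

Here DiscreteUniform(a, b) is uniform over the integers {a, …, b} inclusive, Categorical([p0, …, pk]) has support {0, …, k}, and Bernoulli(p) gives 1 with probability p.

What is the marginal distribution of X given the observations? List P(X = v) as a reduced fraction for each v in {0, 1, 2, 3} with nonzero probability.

P(X=2) = 13/31, P(X=3) = 18/31

Enumerate traces; 24 have nonzero weight after conditioning:
  (Y=0, X=2, Z=2, U=2, W=0) weight 1/486
  (Y=0, X=2, Z=2, U=2, W=1) weight 1/486
  (Y=0, X=2, Z=2, U=2, W=2) weight 1/243
  (Y=0, X=2, Z=2, U=2, W=3) weight 1/243
  (Y=0, X=2, Z=2, U=3, W=0) weight 1/486
  (Y=0, X=2, Z=2, U=3, W=1) weight 1/486
  (Y=0, X=2, Z=2, U=3, W=2) weight 1/243
  (Y=0, X=2, Z=2, U=3, W=3) weight 1/243
  (Y=1, X=3, Z=1, U=2, W=0) weight 1/351
  … 15 more
Group by X:
  weight(X=2) = 1/27
  weight(X=3) = 2/39
Total weight = 1/27 + 2/39 = 31/351
P(X=2 | obs) = 1/27 / 31/351 = 13/31
P(X=3 | obs) = 2/39 / 31/351 = 18/31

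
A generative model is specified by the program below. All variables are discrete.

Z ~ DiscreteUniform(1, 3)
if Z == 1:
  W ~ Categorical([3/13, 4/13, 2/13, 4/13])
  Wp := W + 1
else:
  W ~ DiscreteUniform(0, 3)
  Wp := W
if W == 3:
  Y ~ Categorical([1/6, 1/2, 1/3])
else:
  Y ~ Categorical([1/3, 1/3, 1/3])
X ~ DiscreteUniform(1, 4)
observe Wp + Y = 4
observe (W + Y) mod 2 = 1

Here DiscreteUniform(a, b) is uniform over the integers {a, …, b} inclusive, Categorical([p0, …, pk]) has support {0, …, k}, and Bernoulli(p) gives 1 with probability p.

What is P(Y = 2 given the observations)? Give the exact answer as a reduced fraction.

P(Y = 2 | obs) = 1/2

Enumerate traces; 12 have nonzero weight after conditioning:
  (Z=1, W=1, Y=2, X=1) weight 1/117
  (Z=1, W=1, Y=2, X=2) weight 1/117
  (Z=1, W=1, Y=2, X=3) weight 1/117
  (Z=1, W=1, Y=2, X=4) weight 1/117
  (Z=1, W=2, Y=1, X=1) weight 1/234
  (Z=1, W=2, Y=1, X=2) weight 1/234
  (Z=1, W=2, Y=1, X=3) weight 1/234
  (Z=1, W=2, Y=1, X=4) weight 1/234
  (Z=1, W=3, Y=0, X=1) weight 1/234
  … 3 more
Group by Y:
  weight(Y=0) = 2/117
  weight(Y=1) = 2/117
  weight(Y=2) = 4/117
Total weight = 2/117 + 2/117 + 4/117 = 8/117
P(Y=0 | obs) = 2/117 / 8/117 = 1/4
P(Y=1 | obs) = 2/117 / 8/117 = 1/4
P(Y=2 | obs) = 4/117 / 8/117 = 1/2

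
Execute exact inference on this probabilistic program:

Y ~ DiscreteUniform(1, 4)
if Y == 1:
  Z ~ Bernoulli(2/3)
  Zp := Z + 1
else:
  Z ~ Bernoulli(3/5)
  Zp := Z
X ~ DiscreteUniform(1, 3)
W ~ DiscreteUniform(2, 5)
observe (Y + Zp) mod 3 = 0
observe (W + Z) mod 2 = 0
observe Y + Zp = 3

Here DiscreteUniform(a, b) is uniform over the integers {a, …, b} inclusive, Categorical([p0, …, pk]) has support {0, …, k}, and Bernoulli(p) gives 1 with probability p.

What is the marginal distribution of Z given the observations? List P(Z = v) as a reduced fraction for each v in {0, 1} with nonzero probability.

P(Z=0) = 6/25, P(Z=1) = 19/25

Enumerate traces; 18 have nonzero weight after conditioning:
  (Y=1, Z=1, X=1, W=3) weight 1/72
  (Y=1, Z=1, X=1, W=5) weight 1/72
  (Y=1, Z=1, X=2, W=3) weight 1/72
  (Y=1, Z=1, X=2, W=5) weight 1/72
  (Y=1, Z=1, X=3, W=3) weight 1/72
  (Y=1, Z=1, X=3, W=5) weight 1/72
  (Y=2, Z=1, X=1, W=3) weight 1/80
  (Y=2, Z=1, X=1, W=5) weight 1/80
  (Y=3, Z=0, X=1, W=2) weight 1/120
  … 9 more
Group by Z:
  weight(Z=0) = 1/20
  weight(Z=1) = 19/120
Total weight = 1/20 + 19/120 = 5/24
P(Z=0 | obs) = 1/20 / 5/24 = 6/25
P(Z=1 | obs) = 19/120 / 5/24 = 19/25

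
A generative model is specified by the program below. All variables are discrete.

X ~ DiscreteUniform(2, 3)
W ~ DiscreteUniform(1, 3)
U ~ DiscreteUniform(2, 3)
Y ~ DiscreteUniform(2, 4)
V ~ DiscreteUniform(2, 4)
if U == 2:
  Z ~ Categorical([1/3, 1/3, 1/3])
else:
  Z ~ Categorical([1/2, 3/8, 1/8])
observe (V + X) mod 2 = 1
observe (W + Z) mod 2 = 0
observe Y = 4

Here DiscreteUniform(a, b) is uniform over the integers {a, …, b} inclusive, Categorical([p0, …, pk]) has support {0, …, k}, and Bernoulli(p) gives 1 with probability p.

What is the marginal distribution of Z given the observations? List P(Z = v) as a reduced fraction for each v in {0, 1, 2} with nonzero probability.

P(Z=0) = 4/13, P(Z=1) = 34/65, P(Z=2) = 11/65

Enumerate traces; 24 have nonzero weight after conditioning:
  (X=2, W=1, U=2, Y=4, V=3, Z=1) weight 1/324
  (X=2, W=1, U=3, Y=4, V=3, Z=1) weight 1/288
  (X=2, W=2, U=2, Y=4, V=3, Z=0) weight 1/324
  (X=2, W=2, U=2, Y=4, V=3, Z=2) weight 1/324
  (X=2, W=2, U=3, Y=4, V=3, Z=0) weight 1/216
  (X=2, W=2, U=3, Y=4, V=3, Z=2) weight 1/864
  (X=2, W=3, U=2, Y=4, V=3, Z=1) weight 1/324
  (X=2, W=3, U=3, Y=4, V=3, Z=1) weight 1/288
  … 16 more
Group by Z:
  weight(Z=0) = 5/216
  weight(Z=1) = 17/432
  weight(Z=2) = 11/864
Total weight = 5/216 + 17/432 + 11/864 = 65/864
P(Z=0 | obs) = 5/216 / 65/864 = 4/13
P(Z=1 | obs) = 17/432 / 65/864 = 34/65
P(Z=2 | obs) = 11/864 / 65/864 = 11/65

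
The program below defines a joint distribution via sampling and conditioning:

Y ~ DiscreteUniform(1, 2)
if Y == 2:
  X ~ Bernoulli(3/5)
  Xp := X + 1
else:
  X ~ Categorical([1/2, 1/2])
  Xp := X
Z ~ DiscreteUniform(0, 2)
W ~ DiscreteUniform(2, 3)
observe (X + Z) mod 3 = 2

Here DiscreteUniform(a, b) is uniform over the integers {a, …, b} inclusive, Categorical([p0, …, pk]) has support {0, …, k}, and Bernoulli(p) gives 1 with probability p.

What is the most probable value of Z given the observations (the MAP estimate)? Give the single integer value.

Enumerate traces; 8 have nonzero weight after conditioning:
  (Y=1, X=0, Z=2, W=2) weight 1/24
  (Y=1, X=0, Z=2, W=3) weight 1/24
  (Y=1, X=1, Z=1, W=2) weight 1/24
  (Y=1, X=1, Z=1, W=3) weight 1/24
  (Y=2, X=0, Z=2, W=2) weight 1/30
  (Y=2, X=0, Z=2, W=3) weight 1/30
  (Y=2, X=1, Z=1, W=2) weight 1/20
  (Y=2, X=1, Z=1, W=3) weight 1/20
Group by Z:
  weight(Z=1) = 11/60
  weight(Z=2) = 3/20
Total weight = 11/60 + 3/20 = 1/3
P(Z=1 | obs) = 11/60 / 1/3 = 11/20
P(Z=2 | obs) = 3/20 / 1/3 = 9/20
argmax = 1

argmax_v P(Z = v | obs) = 1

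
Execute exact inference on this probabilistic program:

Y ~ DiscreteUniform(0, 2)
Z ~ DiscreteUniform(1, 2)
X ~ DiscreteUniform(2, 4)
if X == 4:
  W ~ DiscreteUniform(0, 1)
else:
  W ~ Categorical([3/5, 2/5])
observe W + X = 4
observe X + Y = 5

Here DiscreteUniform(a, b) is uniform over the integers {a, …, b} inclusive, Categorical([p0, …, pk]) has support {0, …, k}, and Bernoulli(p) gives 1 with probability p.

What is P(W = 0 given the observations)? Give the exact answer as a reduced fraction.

P(W = 0 | obs) = 5/9

Enumerate traces; 4 have nonzero weight after conditioning:
  (Y=1, Z=1, X=4, W=0) weight 1/36
  (Y=1, Z=2, X=4, W=0) weight 1/36
  (Y=2, Z=1, X=3, W=1) weight 1/45
  (Y=2, Z=2, X=3, W=1) weight 1/45
Group by W:
  weight(W=0) = 1/18
  weight(W=1) = 2/45
Total weight = 1/18 + 2/45 = 1/10
P(W=0 | obs) = 1/18 / 1/10 = 5/9
P(W=1 | obs) = 2/45 / 1/10 = 4/9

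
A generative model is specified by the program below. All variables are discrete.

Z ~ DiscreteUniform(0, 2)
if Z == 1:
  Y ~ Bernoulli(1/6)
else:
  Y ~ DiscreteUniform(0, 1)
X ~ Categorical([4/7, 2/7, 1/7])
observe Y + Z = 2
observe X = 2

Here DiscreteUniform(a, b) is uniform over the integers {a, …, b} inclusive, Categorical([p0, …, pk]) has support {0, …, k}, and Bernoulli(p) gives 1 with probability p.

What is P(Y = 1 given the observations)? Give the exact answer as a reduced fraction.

Enumerate traces; 2 have nonzero weight after conditioning:
  (Z=1, Y=1, X=2) weight 1/126
  (Z=2, Y=0, X=2) weight 1/42
Group by Y:
  weight(Y=0) = 1/42
  weight(Y=1) = 1/126
Total weight = 1/42 + 1/126 = 2/63
P(Y=0 | obs) = 1/42 / 2/63 = 3/4
P(Y=1 | obs) = 1/126 / 2/63 = 1/4

P(Y = 1 | obs) = 1/4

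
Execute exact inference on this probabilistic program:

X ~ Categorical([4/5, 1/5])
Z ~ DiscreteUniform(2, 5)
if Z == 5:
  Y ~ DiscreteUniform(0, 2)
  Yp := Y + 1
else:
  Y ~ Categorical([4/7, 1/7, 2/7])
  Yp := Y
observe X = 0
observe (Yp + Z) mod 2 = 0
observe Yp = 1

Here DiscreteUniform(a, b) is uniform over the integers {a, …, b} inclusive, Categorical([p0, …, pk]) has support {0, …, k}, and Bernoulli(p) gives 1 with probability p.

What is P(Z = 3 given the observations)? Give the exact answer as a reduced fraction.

P(Z = 3 | obs) = 3/10

Enumerate traces; 2 have nonzero weight after conditioning:
  (X=0, Z=3, Y=1) weight 1/35
  (X=0, Z=5, Y=0) weight 1/15
Group by Z:
  weight(Z=3) = 1/35
  weight(Z=5) = 1/15
Total weight = 1/35 + 1/15 = 2/21
P(Z=3 | obs) = 1/35 / 2/21 = 3/10
P(Z=5 | obs) = 1/15 / 2/21 = 7/10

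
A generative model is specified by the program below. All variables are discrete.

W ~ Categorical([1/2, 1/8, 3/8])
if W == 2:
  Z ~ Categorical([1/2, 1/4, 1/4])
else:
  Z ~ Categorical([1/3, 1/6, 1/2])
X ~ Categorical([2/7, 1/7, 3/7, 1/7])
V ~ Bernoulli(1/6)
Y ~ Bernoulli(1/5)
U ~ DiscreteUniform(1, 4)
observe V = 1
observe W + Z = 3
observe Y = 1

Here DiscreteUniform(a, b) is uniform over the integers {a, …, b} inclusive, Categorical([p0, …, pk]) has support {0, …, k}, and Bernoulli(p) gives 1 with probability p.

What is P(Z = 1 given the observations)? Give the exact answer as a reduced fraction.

Enumerate traces; 32 have nonzero weight after conditioning:
  (W=1, Z=2, X=0, V=1, Y=1, U=1) weight 1/6720
  (W=1, Z=2, X=0, V=1, Y=1, U=2) weight 1/6720
  (W=1, Z=2, X=0, V=1, Y=1, U=3) weight 1/6720
  (W=1, Z=2, X=0, V=1, Y=1, U=4) weight 1/6720
  (W=1, Z=2, X=1, V=1, Y=1, U=1) weight 1/13440
  (W=1, Z=2, X=1, V=1, Y=1, U=2) weight 1/13440
  (W=1, Z=2, X=1, V=1, Y=1, U=3) weight 1/13440
  (W=1, Z=2, X=1, V=1, Y=1, U=4) weight 1/13440
  (W=2, Z=1, X=0, V=1, Y=1, U=1) weight 1/4480
  … 23 more
Group by Z:
  weight(Z=1) = 1/320
  weight(Z=2) = 1/480
Total weight = 1/320 + 1/480 = 1/192
P(Z=1 | obs) = 1/320 / 1/192 = 3/5
P(Z=2 | obs) = 1/480 / 1/192 = 2/5

P(Z = 1 | obs) = 3/5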